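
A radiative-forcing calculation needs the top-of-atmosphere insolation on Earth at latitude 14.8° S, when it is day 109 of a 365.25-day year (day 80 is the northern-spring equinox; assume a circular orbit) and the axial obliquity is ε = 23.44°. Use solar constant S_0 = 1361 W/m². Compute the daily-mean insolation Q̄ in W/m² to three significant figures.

Solar longitude: L_s = 360° × (109 − 80)/365.25 = 28.583°.
sin δ = sin 23.44° × sin 28.583° = 0.19032, so δ = +10.971°.
cos h₀ = −tan(-14.8°) tan(+10.971°) = 0.0512, h₀ = 1.5196 rad.
Bracket: h₀ sin ϕ sin δ + cos ϕ cos δ sin h₀ = 1.5196×-0.25545×0.19032 + 0.96682×0.98172×0.99869 = -0.073879 + 0.947903 = 0.874024.
Q̄ = (S_0/π) × [bracket] = (1361/π) × 0.874024 = 378.6 W/m².

Q̄ ≈ 379 W/m²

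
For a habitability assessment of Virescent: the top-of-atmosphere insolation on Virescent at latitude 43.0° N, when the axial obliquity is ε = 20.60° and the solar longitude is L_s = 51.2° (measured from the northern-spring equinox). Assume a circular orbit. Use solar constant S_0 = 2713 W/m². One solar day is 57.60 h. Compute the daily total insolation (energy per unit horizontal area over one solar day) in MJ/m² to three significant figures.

183 MJ/m²

Solar declination: sin δ = sin ε · sin L_s = sin 20.60° × sin 51.2° = 0.27420, so δ = +15.915°.
cos h₀ = −tan(+43.0°) tan(+15.915°) = -0.2659, h₀ = 1.8399 rad.
Bracket: h₀ sin ϕ sin δ + cos ϕ cos δ sin h₀ = 1.8399×0.68200×0.27420 + 0.73135×0.96167×0.96400 = 0.344069 + 0.677998 = 1.022067.
Q̄ = (S_0/π) × [bracket] = (2713/π) × 1.022067 = 882.63 W/m².
Daily total = Q̄ × 57.60 h × 3600 s/h = 882.63 × 57.60 × 3600 / 10⁶ = 183.0 MJ/m².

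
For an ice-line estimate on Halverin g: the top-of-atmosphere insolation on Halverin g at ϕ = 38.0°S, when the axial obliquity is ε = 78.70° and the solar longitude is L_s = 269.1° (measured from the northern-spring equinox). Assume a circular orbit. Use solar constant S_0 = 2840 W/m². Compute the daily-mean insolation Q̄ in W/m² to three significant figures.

Solar declination: sin δ = sin ε · sin L_s = sin 78.70° × sin 269.1° = -0.98049, so δ = -78.665°.
cos h₀ = −tan(-38.0°) tan(-78.665°) = -3.8974 ≤ −1 ⇒ polar day, h₀ = π.
Bracket: h₀ sin ϕ sin δ + cos ϕ cos δ sin h₀ = 3.1416×-0.61566×-0.98049 + 0.78801×0.19655×0.00000 = 1.896422 + 0.000000 = 1.896422.
Q̄ = (S_0/π) × [bracket] = (2840/π) × 1.896422 = 1714 W/m².

Q̄ ≈ 1.71e+03 W/m²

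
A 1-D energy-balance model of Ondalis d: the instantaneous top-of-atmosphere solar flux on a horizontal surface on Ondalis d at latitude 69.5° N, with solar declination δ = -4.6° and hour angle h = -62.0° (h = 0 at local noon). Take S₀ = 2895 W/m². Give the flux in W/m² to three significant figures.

cos θ_z = sin φ sin δ + cos φ cos δ cos h = -0.075120 + 0.163883 = 0.088763.
Flux = S₀ · cos θ_z = 2895 × 0.088763 = 257.0 W/m².

257 W/m²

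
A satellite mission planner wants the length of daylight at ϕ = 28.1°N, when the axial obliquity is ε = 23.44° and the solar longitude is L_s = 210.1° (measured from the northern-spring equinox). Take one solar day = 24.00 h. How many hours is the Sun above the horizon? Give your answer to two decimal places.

11.17 h

Solar declination: sin δ = sin ε · sin L_s = sin 23.44° × sin 210.1° = -0.19950, so δ = -11.507°.
cos h₀ = −tan ϕ · tan δ = −tan(+28.1°) × tan(-11.507°) = 0.1087, so h₀ = 1.4619 rad = 83.76°.
Daylight = 2h₀/(2π) × 24.00 h = (1.4619/π) × 24.00 = 11.17 h.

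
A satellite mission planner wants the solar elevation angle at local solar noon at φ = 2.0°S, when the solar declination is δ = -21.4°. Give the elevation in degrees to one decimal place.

At local noon the hour angle is zero, so the zenith angle equals |φ − δ| = |-2.0° − (-21.400°)| = 19.400°.
Elevation = 90° − 19.400° = 70.6°.

70.6°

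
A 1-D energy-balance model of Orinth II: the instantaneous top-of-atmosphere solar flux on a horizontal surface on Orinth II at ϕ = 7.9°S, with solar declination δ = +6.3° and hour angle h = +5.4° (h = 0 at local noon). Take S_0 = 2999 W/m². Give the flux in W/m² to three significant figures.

cos θ_z = sin ϕ sin δ + cos ϕ cos δ cos h = -0.015082 + 0.980158 = 0.965076.
Flux = S_0 · cos θ_z = 2999 × 0.965076 = 2894 W/m².

2.89e+03 W/m²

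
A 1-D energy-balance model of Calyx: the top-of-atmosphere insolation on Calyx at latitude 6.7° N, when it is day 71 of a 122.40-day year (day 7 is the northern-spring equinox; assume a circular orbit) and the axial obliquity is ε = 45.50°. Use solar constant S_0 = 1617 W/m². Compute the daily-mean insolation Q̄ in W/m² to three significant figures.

Solar longitude: L_s = 360° × (71 − 7)/122.40 = 188.235°.
sin δ = sin 45.50° × sin 188.235° = -0.10217, so δ = -5.864°.
cos h₀ = −tan(+6.7°) tan(-5.864°) = 0.0121, h₀ = 1.5587 rad.
Bracket: h₀ sin ϕ sin δ + cos ϕ cos δ sin h₀ = 1.5587×0.11667×-0.10217 + 0.99317×0.99477×0.99993 = -0.018580 + 0.987907 = 0.969327.
Q̄ = (S_0/π) × [bracket] = (1617/π) × 0.969327 = 498.9 W/m².

Q̄ ≈ 499 W/m²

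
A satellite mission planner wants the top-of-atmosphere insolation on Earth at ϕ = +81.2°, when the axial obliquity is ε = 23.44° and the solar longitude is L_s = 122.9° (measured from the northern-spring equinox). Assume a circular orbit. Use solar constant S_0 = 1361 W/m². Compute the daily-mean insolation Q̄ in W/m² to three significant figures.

Q̄ ≈ 449 W/m²

Solar declination: sin δ = sin ε · sin L_s = sin 23.44° × sin 122.9° = 0.33399, so δ = +19.511°.
cos h₀ = −tan(+81.2°) tan(+19.511°) = -2.2889 ≤ −1 ⇒ polar day, h₀ = π.
Bracket: h₀ sin ϕ sin δ + cos ϕ cos δ sin h₀ = 3.1416×0.98823×0.33399 + 0.15299×0.94258×0.00000 = 1.036913 + 0.000000 = 1.036913.
Q̄ = (S_0/π) × [bracket] = (1361/π) × 1.036913 = 449.2 W/m².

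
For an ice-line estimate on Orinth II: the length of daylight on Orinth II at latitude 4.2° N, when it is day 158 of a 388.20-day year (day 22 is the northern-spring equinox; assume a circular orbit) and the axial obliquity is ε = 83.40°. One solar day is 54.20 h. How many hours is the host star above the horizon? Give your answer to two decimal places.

Solar longitude: λ_s = 360° × (158 − 22)/388.20 = 126.121°.
sin δ = sin 83.40° × sin 126.121° = 0.80243, so δ = +53.362°.
cos H₀ = −tan φ · tan δ = −tan(+4.2°) × tan(+53.362°) = -0.0987, so H₀ = 1.6697 rad = 95.67°.
Daylight = 2H₀/(2π) × 54.20 h = (1.6697/π) × 54.20 = 28.81 h.

28.81 h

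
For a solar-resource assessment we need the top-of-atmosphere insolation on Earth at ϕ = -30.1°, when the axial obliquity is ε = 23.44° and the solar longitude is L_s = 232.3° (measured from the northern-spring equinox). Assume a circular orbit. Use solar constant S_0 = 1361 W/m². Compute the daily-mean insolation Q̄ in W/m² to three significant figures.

Solar declination: sin δ = sin ε · sin L_s = sin 23.44° × sin 232.3° = -0.31474, so δ = -18.345°.
cos h₀ = −tan(-30.1°) tan(-18.345°) = -0.1922, h₀ = 1.7642 rad.
Bracket: h₀ sin ϕ sin δ + cos ϕ cos δ sin h₀ = 1.7642×-0.50151×-0.31474 + 0.86515×0.94918×0.98135 = 0.278471 + 0.805868 = 1.084339.
Q̄ = (S_0/π) × [bracket] = (1361/π) × 1.084339 = 469.8 W/m².

Q̄ ≈ 470 W/m²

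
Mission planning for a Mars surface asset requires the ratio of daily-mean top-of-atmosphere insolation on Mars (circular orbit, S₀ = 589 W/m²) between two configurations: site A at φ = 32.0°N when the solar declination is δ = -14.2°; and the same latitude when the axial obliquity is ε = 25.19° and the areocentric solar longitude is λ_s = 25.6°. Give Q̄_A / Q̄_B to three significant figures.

Q̄_A / Q̄_B ≈ 0.633

— Configuration A (φ=+32.0°):
cos H₀ = −tan(+32.0°) tan(-14.200°) = 0.1581, H₀ = 1.4120 rad.
Bracket: H₀ sin φ sin δ + cos φ cos δ sin H₀ = 1.4120×0.52992×-0.24531 + 0.84805×0.96945×0.98742 = -0.183552 + 0.811800 = 0.628248.
Q̄ = (S₀/π) × [bracket] = (589/π) × 0.628248 = 117.79 W/m².
— Configuration B (φ=+32.0°):
sin δ = sin 25.19° × sin 25.6° = 0.18390, so δ = +10.597°.
cos H₀ = −tan(+32.0°) tan(+10.597°) = -0.1169, H₀ = 1.6880 rad.
Bracket: H₀ sin φ sin δ + cos φ cos δ sin H₀ = 1.6880×0.52992×0.18390 + 0.84805×0.98294×0.99314 = 0.164499 + 0.827864 = 0.992363.
Q̄ = (S₀/π) × [bracket] = (589/π) × 0.992363 = 186.05 W/m².
Ratio Q̄_A / Q̄_B = 117.79 / 186.05 = 0.6331.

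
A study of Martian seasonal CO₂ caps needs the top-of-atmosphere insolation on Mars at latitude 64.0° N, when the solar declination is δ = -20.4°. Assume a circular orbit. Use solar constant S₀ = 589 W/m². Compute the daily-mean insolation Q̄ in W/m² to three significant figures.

cos H₀ = −tan(+64.0°) tan(-20.400°) = 0.7625, H₀ = 0.7036 rad.
Bracket: H₀ sin φ sin δ + cos φ cos δ sin H₀ = 0.7036×0.89879×-0.34857 + 0.43837×0.93728×0.64699 = -0.220432 + 0.265832 = 0.045400.
Q̄ = (S₀/π) × [bracket] = (589/π) × 0.045400 = 8.512 W/m².

Q̄ ≈ 8.51 W/m²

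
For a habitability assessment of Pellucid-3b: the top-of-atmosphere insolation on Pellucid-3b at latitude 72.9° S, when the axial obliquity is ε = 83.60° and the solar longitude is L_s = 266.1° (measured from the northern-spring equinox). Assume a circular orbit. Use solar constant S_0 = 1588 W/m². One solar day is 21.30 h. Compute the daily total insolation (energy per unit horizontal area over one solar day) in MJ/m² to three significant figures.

115 MJ/m²

Solar declination: sin δ = sin ε · sin L_s = sin 83.60° × sin 266.1° = -0.99147, so δ = -82.510°.
cos h₀ = −tan(-72.9°) tan(-82.510°) = -24.7223 ≤ −1 ⇒ polar day, h₀ = π.
Bracket: h₀ sin ϕ sin δ + cos ϕ cos δ sin h₀ = 3.1416×-0.95579×-0.99147 + 0.29404×0.13036×0.00000 = 2.977097 + 0.000000 = 2.977097.
Q̄ = (S_0/π) × [bracket] = (1588/π) × 2.977097 = 1504.9 W/m².
Daily total = Q̄ × 21.30 h × 3600 s/h = 1504.9 × 21.30 × 3600 / 10⁶ = 115.4 MJ/m².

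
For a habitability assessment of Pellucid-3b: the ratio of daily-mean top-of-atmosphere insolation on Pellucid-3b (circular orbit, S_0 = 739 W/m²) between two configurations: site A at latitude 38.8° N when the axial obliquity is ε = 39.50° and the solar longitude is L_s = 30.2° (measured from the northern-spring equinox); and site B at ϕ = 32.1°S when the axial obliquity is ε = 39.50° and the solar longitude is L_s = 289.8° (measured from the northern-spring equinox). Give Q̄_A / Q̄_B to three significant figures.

— Configuration A (ϕ=+38.8°):
Solar declination: sin δ = sin ε · sin L_s = sin 39.50° × sin 30.2° = 0.31996, so δ = +18.661°.
cos h₀ = −tan(+38.8°) tan(+18.661°) = -0.2715, h₀ = 1.8458 rad.
Bracket: h₀ sin ϕ sin δ + cos ϕ cos δ sin h₀ = 1.8458×0.62660×0.31996 + 0.77934×0.94743×0.96243 = 0.370059 + 0.710630 = 1.080689.
Q̄ = (S_0/π) × [bracket] = (739/π) × 1.080689 = 254.21 W/m².
— Configuration B (ϕ=-32.1°):
Solar declination: sin δ = sin ε · sin L_s = sin 39.50° × sin 289.8° = -0.59847, so δ = -36.761°.
cos h₀ = −tan(-32.1°) tan(-36.761°) = -0.4686, h₀ = 2.0585 rad.
Bracket: h₀ sin ϕ sin δ + cos ϕ cos δ sin h₀ = 2.0585×-0.53140×-0.59847 + 0.84712×0.80114×0.88341 = 0.654658 + 0.599537 = 1.254195.
Q̄ = (S_0/π) × [bracket] = (739/π) × 1.254195 = 295.03 W/m².
Ratio Q̄_A / Q̄_B = 254.21 / 295.03 = 0.8616.

Q̄_A / Q̄_B ≈ 0.862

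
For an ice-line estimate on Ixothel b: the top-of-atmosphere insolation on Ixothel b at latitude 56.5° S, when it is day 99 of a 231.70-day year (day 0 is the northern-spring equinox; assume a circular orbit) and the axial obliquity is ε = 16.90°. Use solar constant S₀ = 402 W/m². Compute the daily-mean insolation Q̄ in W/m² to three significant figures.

Q̄ ≈ 49.9 W/m²

Solar longitude: λ_s = 360° × (99 − 0)/231.70 = 153.820°.
sin δ = sin 16.90° × sin 153.820° = 0.12826, so δ = +7.369°.
cos H₀ = −tan(-56.5°) tan(+7.369°) = 0.1954, H₀ = 1.3741 rad.
Bracket: H₀ sin φ sin δ + cos φ cos δ sin H₀ = 1.3741×-0.83389×0.12826 + 0.55194×0.99174×0.98073 = -0.146966 + 0.536833 = 0.389867.
Q̄ = (S₀/π) × [bracket] = (402/π) × 0.389867 = 49.89 W/m².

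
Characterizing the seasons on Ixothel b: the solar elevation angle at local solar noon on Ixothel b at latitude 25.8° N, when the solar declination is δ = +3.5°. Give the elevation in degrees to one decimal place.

At local noon the hour angle is zero, so the zenith angle equals |ϕ − δ| = |+25.8° − (+3.500°)| = 22.300°.
Elevation = 90° − 22.300° = 67.7°.

67.7°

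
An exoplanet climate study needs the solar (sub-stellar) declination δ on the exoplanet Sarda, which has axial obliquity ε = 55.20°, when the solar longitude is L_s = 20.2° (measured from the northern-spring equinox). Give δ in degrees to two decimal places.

δ = +16.47°

sin δ = sin ε · sin L_s = sin 55.20° × sin 20.2° = 0.283541.
δ = arcsin(0.283541) = +16.47°.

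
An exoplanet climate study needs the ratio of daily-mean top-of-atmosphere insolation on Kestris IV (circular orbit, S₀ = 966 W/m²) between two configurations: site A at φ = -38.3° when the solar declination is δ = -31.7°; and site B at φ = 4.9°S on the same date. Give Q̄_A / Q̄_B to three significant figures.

Q̄_A / Q̄_B ≈ 1.37

— Configuration A (φ=-38.3°):
cos H₀ = −tan(-38.3°) tan(-31.700°) = -0.4878, H₀ = 2.0803 rad.
Bracket: H₀ sin φ sin δ + cos φ cos δ sin H₀ = 2.0803×-0.61978×-0.52547 + 0.78478×0.85081×0.87298 = 0.677503 + 0.582888 = 1.260391.
Q̄ = (S₀/π) × [bracket] = (966/π) × 1.260391 = 387.55 W/m².
— Configuration B (φ=-4.9°):
cos H₀ = −tan(-4.9°) tan(-31.700°) = -0.0529, H₀ = 1.6238 rad.
Bracket: H₀ sin φ sin δ + cos φ cos δ sin H₀ = 1.6238×-0.08542×-0.52547 + 0.99635×0.85081×0.99860 = 0.072885 + 0.846518 = 0.919403.
Q̄ = (S₀/π) × [bracket] = (966/π) × 0.919403 = 282.70 W/m².
Ratio Q̄_A / Q̄_B = 387.55 / 282.70 = 1.371.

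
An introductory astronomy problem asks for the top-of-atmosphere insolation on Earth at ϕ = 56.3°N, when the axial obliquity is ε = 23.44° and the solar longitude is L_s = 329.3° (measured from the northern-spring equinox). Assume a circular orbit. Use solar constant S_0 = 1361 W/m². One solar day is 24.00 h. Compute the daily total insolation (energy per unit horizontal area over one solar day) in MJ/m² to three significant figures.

11.4 MJ/m²

Solar declination: sin δ = sin ε · sin L_s = sin 23.44° × sin 329.3° = -0.20309, so δ = -11.718°.
cos h₀ = −tan(+56.3°) tan(-11.718°) = 0.3110, h₀ = 1.2546 rad.
Bracket: h₀ sin ϕ sin δ + cos ϕ cos δ sin h₀ = 1.2546×0.83195×-0.20309 + 0.55484×0.97916×0.95041 = -0.211978 + 0.516336 = 0.304358.
Q̄ = (S_0/π) × [bracket] = (1361/π) × 0.304358 = 131.85 W/m².
Daily total = Q̄ × 24.00 h × 3600 s/h = 131.85 × 24.00 × 3600 / 10⁶ = 11.39 MJ/m².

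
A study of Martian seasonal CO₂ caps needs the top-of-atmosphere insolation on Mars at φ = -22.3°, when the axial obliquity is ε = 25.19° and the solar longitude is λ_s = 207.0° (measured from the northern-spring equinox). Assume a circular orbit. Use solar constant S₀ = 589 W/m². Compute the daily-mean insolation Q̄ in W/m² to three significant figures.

Solar declination: sin δ = sin ε · sin λ_s = sin 25.19° × sin 207.0° = -0.19323, so δ = -11.141°.
cos H₀ = −tan(-22.3°) tan(-11.141°) = -0.0808, H₀ = 1.6517 rad.
Bracket: H₀ sin φ sin δ + cos φ cos δ sin H₀ = 1.6517×-0.37946×-0.19323 + 0.92521×0.98115×0.99673 = 0.121108 + 0.904801 = 1.025909.
Q̄ = (S₀/π) × [bracket] = (589/π) × 1.025909 = 192.3 W/m².

Q̄ ≈ 192 W/m²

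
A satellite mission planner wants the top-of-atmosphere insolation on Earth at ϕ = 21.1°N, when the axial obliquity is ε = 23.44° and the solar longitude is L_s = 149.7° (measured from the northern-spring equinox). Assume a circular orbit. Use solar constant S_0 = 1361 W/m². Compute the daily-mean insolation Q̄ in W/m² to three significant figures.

Q̄ ≈ 446 W/m²

Solar declination: sin δ = sin ε · sin L_s = sin 23.44° × sin 149.7° = 0.20070, so δ = +11.578°.
cos h₀ = −tan(+21.1°) tan(+11.578°) = -0.0791, h₀ = 1.6499 rad.
Bracket: h₀ sin ϕ sin δ + cos ϕ cos δ sin h₀ = 1.6499×0.36000×0.20070 + 0.93295×0.97965×0.99687 = 0.119209 + 0.911104 = 1.030313.
Q̄ = (S_0/π) × [bracket] = (1361/π) × 1.030313 = 446.4 W/m².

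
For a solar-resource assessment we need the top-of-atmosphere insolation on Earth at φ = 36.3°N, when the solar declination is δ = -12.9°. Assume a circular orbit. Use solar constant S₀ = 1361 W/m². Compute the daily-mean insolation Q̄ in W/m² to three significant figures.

Q̄ ≈ 255 W/m²

cos H₀ = −tan(+36.3°) tan(-12.900°) = 0.1682, H₀ = 1.4018 rad.
Bracket: H₀ sin φ sin δ + cos φ cos δ sin H₀ = 1.4018×0.59201×-0.22325 + 0.80593×0.97476×0.98575 = -0.185271 + 0.774394 = 0.589123.
Q̄ = (S₀/π) × [bracket] = (1361/π) × 0.589123 = 255.2 W/m².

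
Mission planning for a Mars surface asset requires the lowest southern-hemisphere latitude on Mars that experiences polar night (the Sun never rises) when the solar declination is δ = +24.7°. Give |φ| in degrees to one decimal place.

|φ| = 65.3°

Polar night requires cos H₀ = −tan φ tan δ ≥ 1, i.e. tan φ tan δ ≤ −1.
The boundary is |tan φ| · |tan δ| = 1, so |φ| = 90° − |δ| = 90° − 24.7° = 65.3° in the southern hemisphere.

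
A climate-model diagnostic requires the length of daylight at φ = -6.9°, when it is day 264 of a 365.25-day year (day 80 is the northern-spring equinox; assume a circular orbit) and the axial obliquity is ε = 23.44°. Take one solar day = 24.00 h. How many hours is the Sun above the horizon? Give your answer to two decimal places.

Solar longitude: λ_s = 360° × (264 − 80)/365.25 = 181.355°.
sin δ = sin 23.44° × sin 181.355° = -0.00941, so δ = -0.539°.
cos H₀ = −tan φ · tan δ = −tan(-6.9°) × tan(-0.539°) = -0.0011, so H₀ = 1.5719 rad = 90.07°.
Daylight = 2H₀/(2π) × 24.00 h = (1.5719/π) × 24.00 = 12.01 h.

12.01 h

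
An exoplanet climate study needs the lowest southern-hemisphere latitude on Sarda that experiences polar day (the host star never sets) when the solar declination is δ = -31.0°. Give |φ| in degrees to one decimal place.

Polar day requires cos H₀ = −tan φ tan δ ≤ −1, i.e. tan φ tan δ ≥ 1.
The boundary is |tan φ| · |tan δ| = 1, so |φ| = 90° − |δ| = 90° − 31.0° = 59.0° in the southern hemisphere.

|φ| = 59.0°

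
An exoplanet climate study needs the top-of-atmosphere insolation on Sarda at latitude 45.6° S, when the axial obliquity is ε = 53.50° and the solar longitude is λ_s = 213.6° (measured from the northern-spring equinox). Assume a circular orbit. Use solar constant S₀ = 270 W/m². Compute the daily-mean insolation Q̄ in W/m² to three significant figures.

Solar declination: sin δ = sin ε · sin λ_s = sin 53.50° × sin 213.6° = -0.44485, so δ = -26.414°.
cos H₀ = −tan(-45.6°) tan(-26.414°) = -0.5072, H₀ = 2.1027 rad.
Bracket: H₀ sin φ sin δ + cos φ cos δ sin H₀ = 2.1027×-0.71447×-0.44485 + 0.69966×0.89561×0.86182 = 0.668305 + 0.540036 = 1.208341.
Q̄ = (S₀/π) × [bracket] = (270/π) × 1.208341 = 103.8 W/m².

Q̄ ≈ 104 W/m²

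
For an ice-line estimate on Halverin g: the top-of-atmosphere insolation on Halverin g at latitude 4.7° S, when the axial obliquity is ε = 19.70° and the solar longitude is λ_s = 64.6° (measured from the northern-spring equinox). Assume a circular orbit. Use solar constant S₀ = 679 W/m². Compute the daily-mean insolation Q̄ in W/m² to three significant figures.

Q̄ ≈ 197 W/m²

Solar declination: sin δ = sin ε · sin λ_s = sin 19.70° × sin 64.6° = 0.30451, so δ = +17.729°.
cos H₀ = −tan(-4.7°) tan(+17.729°) = 0.0263, H₀ = 1.5445 rad.
Bracket: H₀ sin φ sin δ + cos φ cos δ sin H₀ = 1.5445×-0.08194×0.30451 + 0.99664×0.95251×0.99965 = -0.038538 + 0.948977 = 0.910439.
Q̄ = (S₀/π) × [bracket] = (679/π) × 0.910439 = 196.8 W/m².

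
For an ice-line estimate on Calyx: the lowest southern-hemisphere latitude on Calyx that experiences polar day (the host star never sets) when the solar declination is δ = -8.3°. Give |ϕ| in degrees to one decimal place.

|ϕ| = 81.7°

Polar day requires cos h₀ = −tan ϕ tan δ ≤ −1, i.e. tan ϕ tan δ ≥ 1.
The boundary is |tan ϕ| · |tan δ| = 1, so |ϕ| = 90° − |δ| = 90° − 8.3° = 81.7° in the southern hemisphere.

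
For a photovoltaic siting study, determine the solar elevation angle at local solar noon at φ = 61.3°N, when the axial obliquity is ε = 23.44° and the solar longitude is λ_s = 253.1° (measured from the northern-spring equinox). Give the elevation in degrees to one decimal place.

6.3°

Solar declination: sin δ = sin ε · sin λ_s = sin 23.44° × sin 253.1° = -0.38061, so δ = -22.371°.
At local noon the hour angle is zero, so the zenith angle equals |φ − δ| = |+61.3° − (-22.371°)| = 83.671°.
Elevation = 90° − 83.671° = 6.3°.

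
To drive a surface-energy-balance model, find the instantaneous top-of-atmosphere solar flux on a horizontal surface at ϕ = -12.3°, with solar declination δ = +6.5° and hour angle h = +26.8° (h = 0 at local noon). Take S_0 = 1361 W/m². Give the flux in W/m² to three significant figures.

cos θ_z = sin ϕ sin δ + cos ϕ cos δ cos h = -0.024116 + 0.866491 = 0.842375.
Flux = S_0 · cos θ_z = 1361 × 0.842375 = 1146 W/m².

1.15e+03 W/m²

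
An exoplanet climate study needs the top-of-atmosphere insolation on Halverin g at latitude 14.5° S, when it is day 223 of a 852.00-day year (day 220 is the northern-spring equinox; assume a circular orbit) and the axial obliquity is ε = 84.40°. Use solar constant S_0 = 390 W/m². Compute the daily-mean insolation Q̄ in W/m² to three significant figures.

Solar longitude: L_s = 360° × (223 − 220)/852.00 = 1.268°.
sin δ = sin 84.40° × sin 1.268° = 0.02202, so δ = +1.262°.
cos h₀ = −tan(-14.5°) tan(+1.262°) = 0.0057, h₀ = 1.5651 rad.
Bracket: h₀ sin ϕ sin δ + cos ϕ cos δ sin h₀ = 1.5651×-0.25038×0.02202 + 0.96815×0.99976×0.99998 = -0.008629 + 0.967898 = 0.959269.
Q̄ = (S_0/π) × [bracket] = (390/π) × 0.959269 = 119.1 W/m².

Q̄ ≈ 119 W/m²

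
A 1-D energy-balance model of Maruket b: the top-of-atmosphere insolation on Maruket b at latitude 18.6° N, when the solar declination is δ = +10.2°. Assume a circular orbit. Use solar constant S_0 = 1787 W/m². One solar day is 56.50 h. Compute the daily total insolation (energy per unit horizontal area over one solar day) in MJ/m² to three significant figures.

118 MJ/m²

cos h₀ = −tan(+18.6°) tan(+10.200°) = -0.0606, h₀ = 1.6314 rad.
Bracket: h₀ sin ϕ sin δ + cos ϕ cos δ sin h₀ = 1.6314×0.31896×0.17708 + 0.94777×0.98420×0.99817 = 0.092144 + 0.931088 = 1.023232.
Q̄ = (S_0/π) × [bracket] = (1787/π) × 1.023232 = 582.03 W/m².
Daily total = Q̄ × 56.50 h × 3600 s/h = 582.03 × 56.50 × 3600 / 10⁶ = 118.4 MJ/m².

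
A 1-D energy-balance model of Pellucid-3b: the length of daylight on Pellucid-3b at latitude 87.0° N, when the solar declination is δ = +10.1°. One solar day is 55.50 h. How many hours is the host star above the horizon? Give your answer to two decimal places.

Sunrise equation: cos H₀ = −tan φ · tan δ = -3.3989 ≤ −1, so the host star never sets (polar day) and H₀ = π.
Daylight = 2H₀/(2π) × 55.50 h = (3.1416/π) × 55.50 = 55.50 h.

55.50 h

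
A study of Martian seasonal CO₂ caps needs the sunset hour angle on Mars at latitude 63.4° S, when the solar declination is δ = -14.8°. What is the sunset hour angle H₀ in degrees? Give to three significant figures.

cos H₀ = −tan φ · tan δ = −tan(-63.4°) × tan(-14.800°) = -0.5276, so H₀ = 2.1266 rad = 121.84°.

H₀ = 122°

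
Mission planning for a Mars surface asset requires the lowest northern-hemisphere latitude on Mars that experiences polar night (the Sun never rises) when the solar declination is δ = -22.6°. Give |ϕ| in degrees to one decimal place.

Polar night requires cos h₀ = −tan ϕ tan δ ≥ 1, i.e. tan ϕ tan δ ≤ −1.
The boundary is |tan ϕ| · |tan δ| = 1, so |ϕ| = 90° − |δ| = 90° − 22.6° = 67.4° in the northern hemisphere.

|ϕ| = 67.4°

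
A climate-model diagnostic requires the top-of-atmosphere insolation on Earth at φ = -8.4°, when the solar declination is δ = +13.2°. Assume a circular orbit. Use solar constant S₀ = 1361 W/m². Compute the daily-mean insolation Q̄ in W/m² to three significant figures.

cos H₀ = −tan(-8.4°) tan(+13.200°) = 0.0346, H₀ = 1.5362 rad.
Bracket: H₀ sin φ sin δ + cos φ cos δ sin H₀ = 1.5362×-0.14608×0.22835 + 0.98927×0.97358×0.99940 = -0.051244 + 0.962556 = 0.911312.
Q̄ = (S₀/π) × [bracket] = (1361/π) × 0.911312 = 394.8 W/m².

Q̄ ≈ 395 W/m²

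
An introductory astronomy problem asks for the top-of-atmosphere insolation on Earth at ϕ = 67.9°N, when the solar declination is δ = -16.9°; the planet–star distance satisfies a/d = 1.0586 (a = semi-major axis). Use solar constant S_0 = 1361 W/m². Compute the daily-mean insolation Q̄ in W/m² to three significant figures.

Q̄ ≈ 21.1 W/m²

cos h₀ = −tan(+67.9°) tan(-16.900°) = 0.7482, h₀ = 0.7254 rad.
Bracket: h₀ sin ϕ sin δ + cos ϕ cos δ sin h₀ = 0.7254×0.92653×-0.29070 + 0.37622×0.95681×0.66344 = -0.195381 + 0.238819 = 0.043438.
Inverse-square distance factor (a/d)² = 1.0586² = 1.120634.
Q̄ = (S_0/π) × 1.120634 × [bracket] = (1361/π) × 1.120634 × 0.043438 = 21.09 W/m².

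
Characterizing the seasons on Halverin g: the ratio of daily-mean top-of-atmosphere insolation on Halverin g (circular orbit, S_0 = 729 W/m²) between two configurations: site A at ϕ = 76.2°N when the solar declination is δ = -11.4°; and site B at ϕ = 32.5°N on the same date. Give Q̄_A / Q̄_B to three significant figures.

— Configuration A (ϕ=+76.2°):
cos h₀ = −tan(+76.2°) tan(-11.400°) = 0.8209, h₀ = 0.6078 rad.
Bracket: h₀ sin ϕ sin δ + cos ϕ cos δ sin h₀ = 0.6078×0.97113×-0.19766 + 0.23853×0.98027×0.57105 = -0.116669 + 0.133525 = 0.016856.
Q̄ = (S_0/π) × [bracket] = (729/π) × 0.016856 = 3.9114 W/m².
— Configuration B (ϕ=+32.5°):
cos h₀ = −tan(+32.5°) tan(-11.400°) = 0.1285, h₀ = 1.4420 rad.
Bracket: h₀ sin ϕ sin δ + cos ϕ cos δ sin h₀ = 1.4420×0.53730×-0.19766 + 0.84339×0.98027×0.99172 = -0.153144 + 0.819904 = 0.666760.
Q̄ = (S_0/π) × [bracket] = (729/π) × 0.666760 = 154.72 W/m².
Ratio Q̄_A / Q̄_B = 3.9114 / 154.72 = 0.02528.

Q̄_A / Q̄_B ≈ 0.0253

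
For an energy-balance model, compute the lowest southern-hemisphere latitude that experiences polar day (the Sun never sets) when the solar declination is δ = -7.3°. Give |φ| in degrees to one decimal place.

|φ| = 82.7°

Polar day requires cos H₀ = −tan φ tan δ ≤ −1, i.e. tan φ tan δ ≥ 1.
The boundary is |tan φ| · |tan δ| = 1, so |φ| = 90° − |δ| = 90° − 7.3° = 82.7° in the southern hemisphere.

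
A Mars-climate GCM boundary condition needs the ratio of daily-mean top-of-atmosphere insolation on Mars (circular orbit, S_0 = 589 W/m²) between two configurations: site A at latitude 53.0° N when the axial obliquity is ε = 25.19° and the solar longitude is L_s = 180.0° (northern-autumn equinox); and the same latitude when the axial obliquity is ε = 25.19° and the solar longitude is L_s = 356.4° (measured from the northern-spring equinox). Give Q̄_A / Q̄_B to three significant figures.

— Configuration A (ϕ=+53.0°):
Solar declination: sin δ = sin ε · sin L_s = sin 25.19° × sin 180.0° = 0.00000, so δ = +0.000°.
cos h₀ = −tan(+53.0°) tan(+0.000°) = -0.0000, h₀ = 1.5708 rad.
Bracket: h₀ sin ϕ sin δ + cos ϕ cos δ sin h₀ = 1.5708×0.79864×0.00000 + 0.60182×1.00000×1.00000 = 0.000000 + 0.601820 = 0.601820.
Q̄ = (S_0/π) × [bracket] = (589/π) × 0.601820 = 112.83 W/m².
— Configuration B (ϕ=+53.0°):
Solar declination: sin δ = sin ε · sin L_s = sin 25.19° × sin 356.4° = -0.02672, so δ = -1.531°.
cos h₀ = −tan(+53.0°) tan(-1.531°) = 0.0355, h₀ = 1.5353 rad.
Bracket: h₀ sin ϕ sin δ + cos ϕ cos δ sin h₀ = 1.5353×0.79864×-0.02672 + 0.60182×0.99964×0.99937 = -0.032763 + 0.601224 = 0.568461.
Q̄ = (S_0/π) × [bracket] = (589/π) × 0.568461 = 106.58 W/m².
Ratio Q̄_A / Q̄_B = 112.83 / 106.58 = 1.059.

Q̄_A / Q̄_B ≈ 1.06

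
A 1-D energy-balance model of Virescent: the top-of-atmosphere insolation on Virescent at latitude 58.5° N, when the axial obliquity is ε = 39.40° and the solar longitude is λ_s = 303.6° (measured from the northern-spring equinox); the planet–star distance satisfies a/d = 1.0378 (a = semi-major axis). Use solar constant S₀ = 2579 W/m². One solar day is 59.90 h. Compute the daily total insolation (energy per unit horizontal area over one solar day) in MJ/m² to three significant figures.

Solar declination: sin δ = sin ε · sin λ_s = sin 39.40° × sin 303.6° = -0.52868, so δ = -31.916°.
cos H₀ = −tan(+58.5°) tan(-31.916°) = 1.0164 ≥ 1 ⇒ polar night, H₀ = 0 and Q̄ = 0.
Inverse-square distance factor (a/d)² = 1.0378² = 1.077029.
Daily total = Q̄ × 59.90 h × 3600 s/h = 0.00 MJ/m².

0.00 MJ/m²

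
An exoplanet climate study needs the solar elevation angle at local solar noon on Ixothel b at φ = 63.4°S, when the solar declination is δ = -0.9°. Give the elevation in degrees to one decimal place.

27.5°

At local noon the hour angle is zero, so the zenith angle equals |φ − δ| = |-63.4° − (-0.900°)| = 62.500°.
Elevation = 90° − 62.500° = 27.5°.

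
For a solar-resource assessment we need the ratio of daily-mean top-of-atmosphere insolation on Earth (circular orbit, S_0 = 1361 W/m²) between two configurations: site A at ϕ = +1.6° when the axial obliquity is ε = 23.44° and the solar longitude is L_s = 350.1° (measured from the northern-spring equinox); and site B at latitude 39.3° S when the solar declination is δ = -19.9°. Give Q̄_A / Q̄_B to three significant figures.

— Configuration A (ϕ=+1.6°):
Solar declination: sin δ = sin ε · sin L_s = sin 23.44° × sin 350.1° = -0.06839, so δ = -3.922°.
cos h₀ = −tan(+1.6°) tan(-3.922°) = 0.0019, h₀ = 1.5689 rad.
Bracket: h₀ sin ϕ sin δ + cos ϕ cos δ sin h₀ = 1.5689×0.02792×-0.06839 + 0.99961×0.99766×1.00000 = -0.002996 + 0.997271 = 0.994275.
Q̄ = (S_0/π) × [bracket] = (1361/π) × 0.994275 = 430.74 W/m².
— Configuration B (ϕ=-39.3°):
cos h₀ = −tan(-39.3°) tan(-19.900°) = -0.2963, h₀ = 1.8716 rad.
Bracket: h₀ sin ϕ sin δ + cos ϕ cos δ sin h₀ = 1.8716×-0.63338×-0.34038 + 0.77384×0.94029×0.95510 = 0.403498 + 0.694963 = 1.098461.
Q̄ = (S_0/π) × [bracket] = (1361/π) × 1.098461 = 475.88 W/m².
Ratio Q̄_A / Q̄_B = 430.74 / 475.88 = 0.9051.

Q̄_A / Q̄_B ≈ 0.905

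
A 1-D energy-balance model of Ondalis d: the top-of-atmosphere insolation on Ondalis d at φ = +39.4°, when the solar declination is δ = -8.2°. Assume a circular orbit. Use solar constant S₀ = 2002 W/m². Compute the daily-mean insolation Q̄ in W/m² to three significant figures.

cos H₀ = −tan(+39.4°) tan(-8.200°) = 0.1184, H₀ = 1.4522 rad.
Bracket: H₀ sin φ sin δ + cos φ cos δ sin H₀ = 1.4522×0.63473×-0.14263 + 0.77273×0.98978×0.99297 = -0.131470 + 0.759456 = 0.627986.
Q̄ = (S₀/π) × [bracket] = (2002/π) × 0.627986 = 400.2 W/m².

Q̄ ≈ 400 W/m²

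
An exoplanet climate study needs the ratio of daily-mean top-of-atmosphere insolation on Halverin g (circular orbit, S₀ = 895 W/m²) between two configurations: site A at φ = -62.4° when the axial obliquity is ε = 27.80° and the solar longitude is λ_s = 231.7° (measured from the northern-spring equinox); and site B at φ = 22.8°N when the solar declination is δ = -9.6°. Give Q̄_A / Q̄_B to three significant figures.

Q̄_A / Q̄_B ≈ 1.32

— Configuration A (φ=-62.4°):
Solar declination: sin δ = sin ε · sin λ_s = sin 27.80° × sin 231.7° = -0.36601, so δ = -21.470°.
cos H₀ = −tan(-62.4°) tan(-21.470°) = -0.7523, H₀ = 2.4224 rad.
Bracket: H₀ sin φ sin δ + cos φ cos δ sin H₀ = 2.4224×-0.88620×-0.36601 + 0.46330×0.93061×0.65881 = 0.785725 + 0.284047 = 1.069772.
Q̄ = (S₀/π) × [bracket] = (895/π) × 1.069772 = 304.76 W/m².
— Configuration B (φ=+22.8°):
cos H₀ = −tan(+22.8°) tan(-9.600°) = 0.0711, H₀ = 1.4996 rad.
Bracket: H₀ sin φ sin δ + cos φ cos δ sin H₀ = 1.4996×0.38752×-0.16677 + 0.92186×0.98600×0.99747 = -0.096914 + 0.906654 = 0.809740.
Q̄ = (S₀/π) × [bracket] = (895/π) × 0.809740 = 230.68 W/m².
Ratio Q̄_A / Q̄_B = 304.76 / 230.68 = 1.321.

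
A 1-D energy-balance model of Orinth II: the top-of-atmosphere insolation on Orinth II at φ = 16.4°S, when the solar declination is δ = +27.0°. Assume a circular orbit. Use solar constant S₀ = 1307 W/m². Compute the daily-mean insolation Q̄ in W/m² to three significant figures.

Q̄ ≈ 276 W/m²

cos H₀ = −tan(-16.4°) tan(+27.000°) = 0.1500, H₀ = 1.4203 rad.
Bracket: H₀ sin φ sin δ + cos φ cos δ sin H₀ = 1.4203×-0.28234×0.45399 + 0.95931×0.89101×0.98869 = -0.182053 + 0.845088 = 0.663035.
Q̄ = (S₀/π) × [bracket] = (1307/π) × 0.663035 = 275.8 W/m².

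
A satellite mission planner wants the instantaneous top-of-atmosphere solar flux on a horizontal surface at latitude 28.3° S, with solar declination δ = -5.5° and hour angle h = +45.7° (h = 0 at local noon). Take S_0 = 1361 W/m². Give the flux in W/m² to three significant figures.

cos θ_z = sin ϕ sin δ + cos ϕ cos δ cos h = 0.045439 + 0.612108 = 0.657547.
Flux = S_0 · cos θ_z = 1361 × 0.657547 = 894.9 W/m².

895 W/m²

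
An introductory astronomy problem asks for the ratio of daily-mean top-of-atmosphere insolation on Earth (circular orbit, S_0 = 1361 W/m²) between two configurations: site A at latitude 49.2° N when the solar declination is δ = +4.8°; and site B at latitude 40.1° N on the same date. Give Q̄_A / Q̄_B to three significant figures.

Q̄_A / Q̄_B ≈ 0.888

— Configuration A (ϕ=+49.2°):
cos h₀ = −tan(+49.2°) tan(+4.800°) = -0.0973, h₀ = 1.6682 rad.
Bracket: h₀ sin ϕ sin δ + cos ϕ cos δ sin h₀ = 1.6682×0.75700×0.08368 + 0.65342×0.99649×0.99526 = 0.105673 + 0.648040 = 0.753713.
Q̄ = (S_0/π) × [bracket] = (1361/π) × 0.753713 = 326.52 W/m².
— Configuration B (ϕ=+40.1°):
cos h₀ = −tan(+40.1°) tan(+4.800°) = -0.0707, h₀ = 1.6416 rad.
Bracket: h₀ sin ϕ sin δ + cos ϕ cos δ sin h₀ = 1.6416×0.64412×0.08368 + 0.76492×0.99649×0.99750 = 0.088482 + 0.760330 = 0.848812.
Q̄ = (S_0/π) × [bracket] = (1361/π) × 0.848812 = 367.72 W/m².
Ratio Q̄_A / Q̄_B = 326.52 / 367.72 = 0.8880.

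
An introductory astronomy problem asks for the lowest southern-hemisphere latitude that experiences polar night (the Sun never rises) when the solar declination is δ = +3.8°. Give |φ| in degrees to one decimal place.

|φ| = 86.2°

Polar night requires cos H₀ = −tan φ tan δ ≥ 1, i.e. tan φ tan δ ≤ −1.
The boundary is |tan φ| · |tan δ| = 1, so |φ| = 90° − |δ| = 90° − 3.8° = 86.2° in the southern hemisphere.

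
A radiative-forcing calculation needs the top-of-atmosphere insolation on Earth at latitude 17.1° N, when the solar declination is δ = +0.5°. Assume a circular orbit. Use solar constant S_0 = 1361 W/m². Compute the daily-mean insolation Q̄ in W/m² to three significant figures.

cos h₀ = −tan(+17.1°) tan(+0.500°) = -0.0027, h₀ = 1.5735 rad.
Bracket: h₀ sin ϕ sin δ + cos ϕ cos δ sin h₀ = 1.5735×0.29404×0.00873 + 0.95579×0.99996×1.00000 = 0.004039 + 0.955752 = 0.959791.
Q̄ = (S_0/π) × [bracket] = (1361/π) × 0.959791 = 415.8 W/m².

Q̄ ≈ 416 W/m²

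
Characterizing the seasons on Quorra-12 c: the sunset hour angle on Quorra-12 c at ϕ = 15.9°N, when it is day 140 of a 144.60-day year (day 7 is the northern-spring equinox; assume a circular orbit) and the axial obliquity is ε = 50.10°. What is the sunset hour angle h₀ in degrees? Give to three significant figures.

h₀ = 83.5°

Solar longitude: L_s = 360° × (140 − 7)/144.60 = 331.120°.
sin δ = sin 50.10° × sin 331.120° = -0.37052, so δ = -21.748°.
cos h₀ = −tan ϕ · tan δ = −tan(+15.9°) × tan(-21.748°) = 0.1136, so h₀ = 1.4569 rad = 83.48°.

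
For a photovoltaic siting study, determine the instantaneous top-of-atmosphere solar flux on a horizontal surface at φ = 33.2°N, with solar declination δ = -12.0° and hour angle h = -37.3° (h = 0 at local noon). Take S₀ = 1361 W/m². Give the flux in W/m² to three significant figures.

cos θ_z = sin φ sin δ + cos φ cos δ cos h = -0.113845 + 0.651078 = 0.537233.
Flux = S₀ · cos θ_z = 1361 × 0.537233 = 731.2 W/m².

731 W/m²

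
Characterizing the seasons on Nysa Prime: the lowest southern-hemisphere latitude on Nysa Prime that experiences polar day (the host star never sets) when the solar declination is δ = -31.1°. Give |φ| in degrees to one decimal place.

Polar day requires cos H₀ = −tan φ tan δ ≤ −1, i.e. tan φ tan δ ≥ 1.
The boundary is |tan φ| · |tan δ| = 1, so |φ| = 90° − |δ| = 90° − 31.1° = 58.9° in the southern hemisphere.

|φ| = 58.9°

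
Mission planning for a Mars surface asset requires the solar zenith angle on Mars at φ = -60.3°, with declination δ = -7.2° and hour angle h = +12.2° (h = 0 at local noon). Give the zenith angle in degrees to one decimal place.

cos θ_z = sin φ sin δ + cos φ cos δ cos h = 0.108868 + 0.480451 = 0.589319.
θ_z = arccos(0.589319) = 53.9°.

θ_z = 53.9°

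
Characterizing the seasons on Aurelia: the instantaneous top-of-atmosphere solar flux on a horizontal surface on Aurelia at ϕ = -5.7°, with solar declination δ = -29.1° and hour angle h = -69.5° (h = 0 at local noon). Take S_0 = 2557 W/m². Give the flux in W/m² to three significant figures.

cos θ_z = sin ϕ sin δ + cos ϕ cos δ cos h = 0.048303 + 0.304488 = 0.352791.
Flux = S_0 · cos θ_z = 2557 × 0.352791 = 902.1 W/m².

902 W/m²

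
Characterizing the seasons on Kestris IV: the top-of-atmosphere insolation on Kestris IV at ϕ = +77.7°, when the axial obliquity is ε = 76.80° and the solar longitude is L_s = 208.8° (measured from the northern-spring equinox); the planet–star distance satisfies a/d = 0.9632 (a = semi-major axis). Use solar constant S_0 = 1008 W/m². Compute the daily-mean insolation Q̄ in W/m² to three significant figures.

Solar declination: sin δ = sin ε · sin L_s = sin 76.80° × sin 208.8° = -0.46903, so δ = -27.971°.
cos h₀ = −tan(+77.7°) tan(-27.971°) = 2.4357 ≥ 1 ⇒ polar night, h₀ = 0 and Q̄ = 0.
Inverse-square distance factor (a/d)² = 0.9632² = 0.927754.

Q̄ ≈ 0.00 W/m²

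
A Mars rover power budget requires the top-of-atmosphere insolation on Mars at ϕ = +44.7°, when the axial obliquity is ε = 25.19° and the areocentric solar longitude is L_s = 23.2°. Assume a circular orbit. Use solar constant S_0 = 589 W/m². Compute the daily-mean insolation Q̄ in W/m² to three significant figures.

Q̄ ≈ 168 W/m²

sin δ = sin 25.19° × sin 23.2° = 0.16767, so δ = +9.652°.
cos h₀ = −tan(+44.7°) tan(+9.652°) = -0.1683, h₀ = 1.7399 rad.
Bracket: h₀ sin ϕ sin δ + cos ϕ cos δ sin h₀ = 1.7399×0.70339×0.16767 + 0.71080×0.98584×0.98573 = 0.205199 + 0.690736 = 0.895935.
Q̄ = (S_0/π) × [bracket] = (589/π) × 0.895935 = 168.0 W/m².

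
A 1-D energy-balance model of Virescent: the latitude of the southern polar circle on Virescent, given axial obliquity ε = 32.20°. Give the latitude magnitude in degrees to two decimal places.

57.80°

The polar circle is the lowest latitude that experiences at least one full rotation of continuous darkness at the northern-summer solstice; it lies at |ϕ| = 90° − ε = 90° − 32.20° = 57.80°.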